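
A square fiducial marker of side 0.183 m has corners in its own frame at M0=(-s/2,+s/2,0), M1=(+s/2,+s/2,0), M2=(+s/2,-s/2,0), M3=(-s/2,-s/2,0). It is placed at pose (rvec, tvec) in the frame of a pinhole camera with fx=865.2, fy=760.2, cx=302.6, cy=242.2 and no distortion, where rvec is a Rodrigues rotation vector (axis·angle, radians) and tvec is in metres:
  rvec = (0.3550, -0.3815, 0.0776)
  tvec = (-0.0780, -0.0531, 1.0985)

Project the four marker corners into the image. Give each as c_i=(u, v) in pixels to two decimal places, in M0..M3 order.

c0=(163.71, 264.29) c1=(298.06, 263.92) c2=(317.93, 147.14) c3=(177.21, 139.73)

Intrinsics K: fx=865.2, fy=760.2, cx=302.6, cy=242.2
Marker side s = 0.183 m; corners in marker frame (Z=0):
  M0 = (-0.0915, +0.0915, 0)
  M1 = (+0.0915, +0.0915, 0)
  M2 = (+0.0915, -0.0915, 0)
  M3 = (-0.0915, -0.0915, 0)
rvec = (0.3550, -0.3815, 0.0776), |rvec| = θ = 0.52687 rad = 30.187°
Rodrigues: sinθ=0.50283, 1−cosθ=0.13561; R = I + sinθ·[k]× + (1−cosθ)·[k]×²:
    [+0.92595 -0.14022 -0.35064]
    [+0.00790 +0.93549 -0.35327]
    [+0.37755 +0.32434 +0.86733]
t = (-0.0780, -0.0531, 1.0985) m
M0: Pc = R·M0+t = (-0.17556, +0.03177, +1.09363); u = 865.2·(-0.17556)/1.09363 + 302.6 = 163.7136, v = 760.2·(+0.03177)/1.09363 + 242.2 = 264.2872
M1: Pc = R·M1+t = (-0.00611, +0.03322, +1.16272); u = 865.2·(-0.00611)/1.16272 + 302.6 = 298.0567, v = 760.2·(+0.03322)/1.16272 + 242.2 = 263.9194
M2: Pc = R·M2+t = (+0.01956, -0.13797, +1.10337); u = 865.2·(+0.01956)/1.10337 + 302.6 = 317.9342, v = 760.2·(-0.13797)/1.10337 + 242.2 = 147.1379
M3: Pc = R·M3+t = (-0.14989, -0.13942, +1.03428); u = 865.2·(-0.14989)/1.03428 + 302.6 = 177.2094, v = 760.2·(-0.13942)/1.03428 + 242.2 = 139.7256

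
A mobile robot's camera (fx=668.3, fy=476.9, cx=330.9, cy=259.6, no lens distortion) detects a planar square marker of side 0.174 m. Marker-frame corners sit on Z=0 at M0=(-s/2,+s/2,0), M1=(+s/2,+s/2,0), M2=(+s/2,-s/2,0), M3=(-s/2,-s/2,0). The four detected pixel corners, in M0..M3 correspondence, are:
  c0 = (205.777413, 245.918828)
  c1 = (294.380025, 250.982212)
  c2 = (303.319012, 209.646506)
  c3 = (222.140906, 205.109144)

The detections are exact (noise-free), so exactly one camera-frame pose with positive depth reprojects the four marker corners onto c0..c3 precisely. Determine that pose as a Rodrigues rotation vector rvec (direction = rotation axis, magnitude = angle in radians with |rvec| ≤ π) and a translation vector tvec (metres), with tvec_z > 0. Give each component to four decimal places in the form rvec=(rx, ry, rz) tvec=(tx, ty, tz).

rvec=(-0.7606, -0.0115, 0.0839) tvec=(-0.1517, -0.0933, 1.3647)

Intrinsics K: fx=668.3, fy=476.9, cx=330.9, cy=259.6
Marker side s = 0.174 m; corners in marker frame (Z=0):
  M0 = (-0.0870, +0.0870, 0)
  M1 = (+0.0870, +0.0870, 0)
  M2 = (+0.0870, -0.0870, 0)
  M3 = (-0.0870, -0.0870, 0)
Detected image corners:
  c0 = (205.777413, 245.918828) px
  c1 = (294.380025, 250.982212) px
  c2 = (303.319012, 209.646506) px
  c3 = (222.140906, 205.109144) px
Planar DLT: solve 8×8 A·h = b for H (H[2,2]=1):
  H  [+483.19430 -202.17334 +256.62823]
  H  [+24.19369 +120.99249 +227.00918]
  H  [-0.01460 -0.50482 +1.00000]
B = K⁻¹H; ‖b₁‖=0.732750, ‖b₂‖=0.732750; λ = 2/(‖b₁‖+‖b₂‖) = 1.364722, sign → tz>0 ⇒ λ=+1.364722
r₁ = λ·B[:,0] = (+0.99659,+0.08008,-0.01993); r₂ = λ·B[:,1] = (-0.07174,+0.72126,-0.68894)
r₃ = r₁×r₂ = (-0.04080,+0.68802,+0.72455); SVD([r₁ r₂ r₃]) → R = UVᵀ:
  R  [+0.99659 -0.07174 -0.04080]
  R  [+0.08008 +0.72126 +0.68802]
  R  [-0.01993 -0.68894 +0.72455]
t = (-0.15167, -0.09326, +1.36472) m
tr R = 2.442396; θ = arccos((tr R − 1)/2) = 0.765266 rad = 43.847°
axis k = ((R−Rᵀ)₃₂, (R−Rᵀ)₁₃, (R−Rᵀ)₂₁) / (2 sinθ) = (-0.993864, -0.015062, +0.109579)
rvec = θ·k = (-0.760570, -0.011527, +0.083857)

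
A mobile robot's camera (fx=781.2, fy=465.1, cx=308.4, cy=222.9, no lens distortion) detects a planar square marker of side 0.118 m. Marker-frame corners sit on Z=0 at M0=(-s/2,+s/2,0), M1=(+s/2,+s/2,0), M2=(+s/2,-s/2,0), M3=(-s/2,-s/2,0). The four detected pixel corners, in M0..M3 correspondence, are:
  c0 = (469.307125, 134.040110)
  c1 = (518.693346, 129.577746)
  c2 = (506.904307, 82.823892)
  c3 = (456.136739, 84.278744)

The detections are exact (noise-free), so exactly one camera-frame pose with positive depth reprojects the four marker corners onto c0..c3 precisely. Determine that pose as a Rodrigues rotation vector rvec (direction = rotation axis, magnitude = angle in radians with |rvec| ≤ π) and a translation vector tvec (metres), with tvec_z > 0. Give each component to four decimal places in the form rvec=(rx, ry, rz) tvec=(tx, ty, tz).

rvec=(0.0501, -0.6710, -0.2146) tvec=(0.2639, -0.2833, 1.1443)

Intrinsics K: fx=781.2, fy=465.1, cx=308.4, cy=222.9
Marker side s = 0.118 m; corners in marker frame (Z=0):
  M0 = (-0.0590, +0.0590, 0)
  M1 = (+0.0590, +0.0590, 0)
  M2 = (+0.0590, -0.0590, 0)
  M3 = (-0.0590, -0.0590, 0)
Detected image corners:
  c0 = (469.307125, 134.040110) px
  c1 = (518.693346, 129.577746) px
  c2 = (506.904307, 82.823892) px
  c3 = (456.136739, 84.278744) px
Planar DLT: solve 8×8 A·h = b for H (H[2,2]=1):
  H  [+684.96630 +154.64857 +488.58675]
  H  [+32.38715 +419.39458 +107.77671]
  H  [+0.53432 +0.10061 +1.00000]
B = K⁻¹H; ‖b₁‖=0.873870, ‖b₂‖=0.873870; λ = 2/(‖b₁‖+‖b₂‖) = 1.144335, sign → tz>0 ⇒ λ=+1.144335
r₁ = λ·B[:,0] = (+0.76198,-0.21335,+0.61144); r₂ = λ·B[:,1] = (+0.18109,+0.97671,+0.11513)
r₃ = r₁×r₂ = (-0.62176,+0.02300,+0.78287); SVD([r₁ r₂ r₃]) → R = UVᵀ:
  R  [+0.76198 +0.18109 -0.62176]
  R  [-0.21335 +0.97671 +0.02300]
  R  [+0.61144 +0.11513 +0.78287]
t = (+0.26395, -0.28325, +1.14434) m
tr R = 2.521559; θ = arccos((tr R − 1)/2) = 0.706283 rad = 40.467°
axis k = ((R−Rᵀ)₃₂, (R−Rᵀ)₁₃, (R−Rᵀ)₂₁) / (2 sinθ) = (+0.070980, -0.950065, -0.303874)
rvec = θ·k = (+0.050132, -0.671015, -0.214621)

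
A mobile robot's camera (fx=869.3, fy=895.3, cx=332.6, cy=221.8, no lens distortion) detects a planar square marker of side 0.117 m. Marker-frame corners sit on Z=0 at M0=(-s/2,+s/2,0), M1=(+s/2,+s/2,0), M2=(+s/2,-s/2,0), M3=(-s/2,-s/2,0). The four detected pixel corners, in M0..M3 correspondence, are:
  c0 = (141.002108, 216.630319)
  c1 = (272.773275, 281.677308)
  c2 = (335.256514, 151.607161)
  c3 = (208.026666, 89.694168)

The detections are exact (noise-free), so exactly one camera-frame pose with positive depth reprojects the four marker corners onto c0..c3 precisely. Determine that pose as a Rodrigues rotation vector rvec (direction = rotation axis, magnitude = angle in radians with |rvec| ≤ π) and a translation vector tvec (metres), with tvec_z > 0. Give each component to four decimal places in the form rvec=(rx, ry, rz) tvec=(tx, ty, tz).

Intrinsics K: fx=869.3, fy=895.3, cx=332.6, cy=221.8
Marker side s = 0.117 m; corners in marker frame (Z=0):
  M0 = (-0.0585, +0.0585, 0)
  M1 = (+0.0585, +0.0585, 0)
  M2 = (+0.0585, -0.0585, 0)
  M3 = (-0.0585, -0.0585, 0)
Detected image corners:
  c0 = (141.002108, 216.630319) px
  c1 = (272.773275, 281.677308) px
  c2 = (335.256514, 151.607161) px
  c3 = (208.026666, 89.694168) px
Planar DLT: solve 8×8 A·h = b for H (H[2,2]=1):
  H  [+1094.88805 -631.01436 +239.69477]
  H  [+533.35654 +1038.38244 +183.59473]
  H  [-0.04842 -0.32394 +1.00000]
B = K⁻¹H; ‖b₁‖=1.415995, ‖b₂‖=1.415995; λ = 2/(‖b₁‖+‖b₂‖) = 0.706217, sign → tz>0 ⇒ λ=+0.706217
r₁ = λ·B[:,0] = (+0.90257,+0.42919,-0.03420); r₂ = λ·B[:,1] = (-0.42510,+0.87576,-0.22877)
r₃ = r₁×r₂ = (-0.06824,+0.22102,+0.97288); SVD([r₁ r₂ r₃]) → R = UVᵀ:
  R  [+0.90257 -0.42510 -0.06824]
  R  [+0.42919 +0.87576 +0.22102]
  R  [-0.03420 -0.22877 +0.97288]
t = (-0.07548, -0.03014, +0.70622) m
tr R = 2.751204; θ = arccos((tr R − 1)/2) = 0.504115 rad = 28.884°
axis k = ((R−Rᵀ)₃₂, (R−Rᵀ)₁₃, (R−Rᵀ)₂₁) / (2 sinθ) = (-0.465590, -0.035235, +0.884299)
rvec = θ·k = (-0.234711, -0.017762, +0.445789)

rvec=(-0.2347, -0.0178, 0.4458) tvec=(-0.0755, -0.0301, 0.7062)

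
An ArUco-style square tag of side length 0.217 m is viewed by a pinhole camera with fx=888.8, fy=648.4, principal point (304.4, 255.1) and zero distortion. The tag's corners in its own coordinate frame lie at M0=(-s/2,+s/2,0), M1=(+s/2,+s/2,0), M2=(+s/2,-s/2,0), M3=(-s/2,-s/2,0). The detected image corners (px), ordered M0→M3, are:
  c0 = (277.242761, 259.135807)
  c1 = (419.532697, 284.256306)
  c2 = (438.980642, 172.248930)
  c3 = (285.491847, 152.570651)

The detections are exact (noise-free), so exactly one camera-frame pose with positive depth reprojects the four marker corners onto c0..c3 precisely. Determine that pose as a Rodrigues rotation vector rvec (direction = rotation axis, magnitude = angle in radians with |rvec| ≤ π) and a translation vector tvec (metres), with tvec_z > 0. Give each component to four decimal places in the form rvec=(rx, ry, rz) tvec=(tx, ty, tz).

rvec=(0.3814, 0.4079, 0.1474) tvec=(0.0659, -0.0683, 1.2132)

Intrinsics K: fx=888.8, fy=648.4, cx=304.4, cy=255.1
Marker side s = 0.217 m; corners in marker frame (Z=0):
  M0 = (-0.1085, +0.1085, 0)
  M1 = (+0.1085, +0.1085, 0)
  M2 = (+0.1085, -0.1085, 0)
  M3 = (-0.1085, -0.1085, 0)
Detected image corners:
  c0 = (277.242761, 259.135807) px
  c1 = (419.532697, 284.256306) px
  c2 = (438.980642, 172.248930) px
  c3 = (285.491847, 152.570651) px
Planar DLT: solve 8×8 A·h = b for H (H[2,2]=1):
  H  [+575.68108 +51.17248 +352.70110]
  H  [+39.55614 +572.96180 +218.59899]
  H  [-0.29534 +0.32131 +1.00000]
B = K⁻¹H; ‖b₁‖=0.824262, ‖b₂‖=0.824262; λ = 2/(‖b₁‖+‖b₂‖) = 1.213206, sign → tz>0 ⇒ λ=+1.213206
r₁ = λ·B[:,0] = (+0.90852,+0.21498,-0.35831); r₂ = λ·B[:,1] = (-0.06365,+0.91869,+0.38981)
r₃ = r₁×r₂ = (+0.41297,-0.33134,+0.84833); SVD([r₁ r₂ r₃]) → R = UVᵀ:
  R  [+0.90852 -0.06365 +0.41297]
  R  [+0.21498 +0.91869 -0.33134]
  R  [-0.35831 +0.38981 +0.84833]
t = (+0.06593, -0.06830, +1.21321) m
tr R = 2.675539; θ = arccos((tr R − 1)/2) = 0.577611 rad = 33.095°
axis k = ((R−Rᵀ)₃₂, (R−Rᵀ)₁₃, (R−Rᵀ)₂₁) / (2 sinθ) = (+0.660365, +0.706270, +0.255149)
rvec = θ·k = (+0.381434, +0.407949, +0.147377)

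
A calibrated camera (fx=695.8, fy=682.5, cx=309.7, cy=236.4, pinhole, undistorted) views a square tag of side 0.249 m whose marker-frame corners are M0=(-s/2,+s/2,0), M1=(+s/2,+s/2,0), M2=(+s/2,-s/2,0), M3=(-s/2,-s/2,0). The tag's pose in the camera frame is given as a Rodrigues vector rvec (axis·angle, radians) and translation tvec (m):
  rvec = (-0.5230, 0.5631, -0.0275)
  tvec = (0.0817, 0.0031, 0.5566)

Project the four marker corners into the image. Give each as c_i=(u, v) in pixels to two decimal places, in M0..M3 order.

c0=(262.03, 397.33) c1=(586.93, 379.12) c2=(563.12, 81.51) c3=(299.84, 151.35)

Intrinsics K: fx=695.8, fy=682.5, cx=309.7, cy=236.4
Marker side s = 0.249 m; corners in marker frame (Z=0):
  M0 = (-0.1245, +0.1245, 0)
  M1 = (+0.1245, +0.1245, 0)
  M2 = (+0.1245, -0.1245, 0)
  M3 = (-0.1245, -0.1245, 0)
rvec = (-0.5230, 0.5631, -0.0275), |rvec| = θ = 0.76900 rad = 44.061°
Rodrigues: sinθ=0.69542, 1−cosθ=0.28140; R = I + sinθ·[k]× + (1−cosθ)·[k]×²:
    [+0.84876 -0.11527 +0.51606]
    [-0.16500 +0.86948 +0.46559]
    [-0.50237 -0.48032 +0.71896]
t = (0.0817, 0.0031, 0.5566) m
M0: Pc = R·M0+t = (-0.03832, +0.13189, +0.55935); u = 695.8·(-0.03832)/0.55935 + 309.7 = 262.0300, v = 682.5·(+0.13189)/0.55935 + 236.4 = 397.3337
M1: Pc = R·M1+t = (+0.17302, +0.09081, +0.43425); u = 695.8·(+0.17302)/0.43425 + 309.7 = 586.9276, v = 682.5·(+0.09081)/0.43425 + 236.4 = 379.1190
M2: Pc = R·M2+t = (+0.20172, -0.12569, +0.55385); u = 695.8·(+0.20172)/0.55385 + 309.7 = 563.1197, v = 682.5·(-0.12569)/0.55385 + 236.4 = 81.5110
M3: Pc = R·M3+t = (-0.00962, -0.08461, +0.67895); u = 695.8·(-0.00962)/0.67895 + 309.7 = 299.8413, v = 682.5·(-0.08461)/0.67895 + 236.4 = 151.3494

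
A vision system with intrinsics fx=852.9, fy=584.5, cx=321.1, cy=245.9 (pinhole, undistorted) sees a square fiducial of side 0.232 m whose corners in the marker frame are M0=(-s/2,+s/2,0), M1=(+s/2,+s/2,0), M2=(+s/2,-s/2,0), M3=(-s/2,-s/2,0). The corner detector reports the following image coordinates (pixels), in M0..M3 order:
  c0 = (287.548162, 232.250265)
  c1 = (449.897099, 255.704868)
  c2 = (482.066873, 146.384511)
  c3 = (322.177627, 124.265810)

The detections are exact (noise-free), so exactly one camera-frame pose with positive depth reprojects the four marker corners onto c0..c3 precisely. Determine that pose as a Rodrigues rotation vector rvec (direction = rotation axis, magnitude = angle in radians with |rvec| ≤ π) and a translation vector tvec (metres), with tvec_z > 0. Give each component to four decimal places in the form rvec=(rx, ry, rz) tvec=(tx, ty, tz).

rvec=(-0.0932, 0.0358, 0.2103) tvec=(0.0905, -0.1170, 1.2046)

Intrinsics K: fx=852.9, fy=584.5, cx=321.1, cy=245.9
Marker side s = 0.232 m; corners in marker frame (Z=0):
  M0 = (-0.1160, +0.1160, 0)
  M1 = (+0.1160, +0.1160, 0)
  M2 = (+0.1160, -0.1160, 0)
  M3 = (-0.1160, -0.1160, 0)
Detected image corners:
  c0 = (287.548162, 232.250265) px
  c1 = (449.897099, 255.704868) px
  c2 = (482.066873, 146.384511) px
  c3 = (322.177627, 124.265810) px
Planar DLT: solve 8×8 A·h = b for H (H[2,2]=1):
  H  [+679.95588 -172.35012 +385.21397]
  H  [+91.06983 +454.36039 +189.13797]
  H  [-0.03756 -0.07359 +1.00000]
B = K⁻¹H; ‖b₁‖=0.830170, ‖b₂‖=0.830170; λ = 2/(‖b₁‖+‖b₂‖) = 1.204572, sign → tz>0 ⇒ λ=+1.204572
r₁ = λ·B[:,0] = (+0.97735,+0.20672,-0.04525); r₂ = λ·B[:,1] = (-0.21004,+0.97367,-0.08864)
r₃ = r₁×r₂ = (+0.02573,+0.09614,+0.99504); SVD([r₁ r₂ r₃]) → R = UVᵀ:
  R  [+0.97735 -0.21004 +0.02573]
  R  [+0.20672 +0.97367 +0.09614]
  R  [-0.04525 -0.08864 +0.99504]
t = (+0.09055, -0.11698, +1.20457) m
tr R = 2.946054; θ = arccos((tr R − 1)/2) = 0.232787 rad = 13.338°
axis k = ((R−Rᵀ)₃₂, (R−Rᵀ)₁₃, (R−Rᵀ)₂₁) / (2 sinθ) = (-0.400504, +0.153841, +0.903288)
rvec = θ·k = (-0.093232, +0.035812, +0.210274)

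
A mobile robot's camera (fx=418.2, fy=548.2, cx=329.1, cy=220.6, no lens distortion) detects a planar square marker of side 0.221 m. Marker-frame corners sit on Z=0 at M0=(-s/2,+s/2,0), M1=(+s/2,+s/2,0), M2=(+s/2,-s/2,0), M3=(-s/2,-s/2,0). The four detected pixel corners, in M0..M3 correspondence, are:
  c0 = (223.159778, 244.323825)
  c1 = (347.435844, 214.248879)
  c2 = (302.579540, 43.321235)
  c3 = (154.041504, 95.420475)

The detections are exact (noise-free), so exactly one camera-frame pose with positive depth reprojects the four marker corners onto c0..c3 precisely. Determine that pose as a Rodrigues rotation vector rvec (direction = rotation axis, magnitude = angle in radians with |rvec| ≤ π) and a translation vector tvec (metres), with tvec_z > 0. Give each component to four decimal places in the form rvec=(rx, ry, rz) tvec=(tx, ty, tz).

Intrinsics K: fx=418.2, fy=548.2, cx=329.1, cy=220.6
Marker side s = 0.221 m; corners in marker frame (Z=0):
  M0 = (-0.1105, +0.1105, 0)
  M1 = (+0.1105, +0.1105, 0)
  M2 = (+0.1105, -0.1105, 0)
  M3 = (-0.1105, -0.1105, 0)
Detected image corners:
  c0 = (223.159778, 244.323825) px
  c1 = (347.435844, 214.248879) px
  c2 = (302.579540, 43.321235) px
  c3 = (154.041504, 95.420475) px
Planar DLT: solve 8×8 A·h = b for H (H[2,2]=1):
  H  [+514.82265 +507.16633 +256.99877]
  H  [-236.77198 +865.17080 +158.68110]
  H  [-0.37604 +0.96192 +1.00000]
B = K⁻¹H; ‖b₁‖=1.597426, ‖b₂‖=1.597426; λ = 2/(‖b₁‖+‖b₂‖) = 0.626007, sign → tz>0 ⇒ λ=+0.626007
r₁ = λ·B[:,0] = (+0.95589,-0.17565,-0.23541); r₂ = λ·B[:,1] = (+0.28531,+0.74565,+0.60217)
r₃ = r₁×r₂ = (+0.06976,-0.64277,+0.76288); SVD([r₁ r₂ r₃]) → R = UVᵀ:
  R  [+0.95589 +0.28531 +0.06976]
  R  [-0.17565 +0.74565 -0.64277]
  R  [-0.23541 +0.60217 +0.76288]
t = (-0.10793, -0.07071, +0.62601) m
tr R = 2.464418; θ = arccos((tr R − 1)/2) = 0.749237 rad = 42.928°
axis k = ((R−Rᵀ)₃₂, (R−Rᵀ)₁₃, (R−Rᵀ)₂₁) / (2 sinθ) = (+0.913944, +0.224031, -0.338402)
rvec = θ·k = (+0.684760, +0.167852, -0.253543)

rvec=(0.6848, 0.1679, -0.2535) tvec=(-0.1079, -0.0707, 0.6260)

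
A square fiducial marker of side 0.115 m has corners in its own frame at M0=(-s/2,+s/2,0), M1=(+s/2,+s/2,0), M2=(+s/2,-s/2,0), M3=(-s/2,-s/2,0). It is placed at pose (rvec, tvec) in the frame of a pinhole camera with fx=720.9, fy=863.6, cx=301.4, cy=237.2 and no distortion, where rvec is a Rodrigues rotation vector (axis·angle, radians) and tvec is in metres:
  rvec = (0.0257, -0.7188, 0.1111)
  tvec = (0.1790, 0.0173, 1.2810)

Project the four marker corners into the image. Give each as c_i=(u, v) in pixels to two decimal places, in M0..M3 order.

Intrinsics K: fx=720.9, fy=863.6, cx=301.4, cy=237.2
Marker side s = 0.115 m; corners in marker frame (Z=0):
  M0 = (-0.0575, +0.0575, 0)
  M1 = (+0.0575, +0.0575, 0)
  M2 = (+0.0575, -0.0575, 0)
  M3 = (-0.0575, -0.0575, 0)
rvec = (0.0257, -0.7188, 0.1111), |rvec| = θ = 0.72779 rad = 41.699°
Rodrigues: sinθ=0.66522, 1−cosθ=0.25335; R = I + sinθ·[k]× + (1−cosθ)·[k]×²:
    [+0.74696 -0.11038 -0.65564]
    [+0.09271 +0.99378 -0.06169]
    [+0.65837 -0.01471 +0.75255]
t = (0.1790, 0.0173, 1.2810) m
M0: Pc = R·M0+t = (+0.12970, +0.06911, +1.24230); u = 720.9·(+0.12970)/1.24230 + 301.4 = 376.6658, v = 863.6·(+0.06911)/1.24230 + 237.2 = 285.2437
M1: Pc = R·M1+t = (+0.21560, +0.07977, +1.31801); u = 720.9·(+0.21560)/1.31801 + 301.4 = 419.3265, v = 863.6·(+0.07977)/1.31801 + 237.2 = 289.4699
M2: Pc = R·M2+t = (+0.22830, -0.03451, +1.31970); u = 720.9·(+0.22830)/1.31970 + 301.4 = 426.1097, v = 863.6·(-0.03451)/1.31970 + 237.2 = 214.6161
M3: Pc = R·M3+t = (+0.14240, -0.04517, +1.24399); u = 720.9·(+0.14240)/1.24399 + 301.4 = 383.9199, v = 863.6·(-0.04517)/1.24399 + 237.2 = 205.8399

c0=(376.67, 285.24) c1=(419.33, 289.47) c2=(426.11, 214.62) c3=(383.92, 205.84)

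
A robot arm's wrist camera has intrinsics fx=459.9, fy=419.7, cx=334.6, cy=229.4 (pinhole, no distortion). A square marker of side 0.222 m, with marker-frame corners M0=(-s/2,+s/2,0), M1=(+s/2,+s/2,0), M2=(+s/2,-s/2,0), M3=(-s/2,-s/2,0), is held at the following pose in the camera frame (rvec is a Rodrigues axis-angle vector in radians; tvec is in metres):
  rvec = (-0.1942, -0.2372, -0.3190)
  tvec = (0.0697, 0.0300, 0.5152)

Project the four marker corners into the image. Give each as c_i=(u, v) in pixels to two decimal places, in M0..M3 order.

c0=(338.62, 376.98) c1=(516.75, 310.29) c2=(445.55, 150.72) c3=(271.11, 194.66)

Intrinsics K: fx=459.9, fy=419.7, cx=334.6, cy=229.4
Marker side s = 0.222 m; corners in marker frame (Z=0):
  M0 = (-0.1110, +0.1110, 0)
  M1 = (+0.1110, +0.1110, 0)
  M2 = (+0.1110, -0.1110, 0)
  M3 = (-0.1110, -0.1110, 0)
rvec = (-0.1942, -0.2372, -0.3190), |rvec| = θ = 0.44242 rad = 25.349°
Rodrigues: sinθ=0.42813, 1−cosθ=0.09628; R = I + sinθ·[k]× + (1−cosθ)·[k]×²:
    [+0.92227 +0.33135 -0.19906]
    [-0.28604 +0.93139 +0.22515]
    [+0.26001 -0.15071 +0.95377]
t = (0.0697, 0.0300, 0.5152) m
M0: Pc = R·M0+t = (+0.00411, +0.16513, +0.46961); u = 459.9·(+0.00411)/0.46961 + 334.6 = 338.6235, v = 419.7·(+0.16513)/0.46961 + 229.4 = 376.9840
M1: Pc = R·M1+t = (+0.20885, +0.10163, +0.52733); u = 459.9·(+0.20885)/0.52733 + 334.6 = 516.7450, v = 419.7·(+0.10163)/0.52733 + 229.4 = 310.2902
M2: Pc = R·M2+t = (+0.13529, -0.10513, +0.56079); u = 459.9·(+0.13529)/0.56079 + 334.6 = 445.5517, v = 419.7·(-0.10513)/0.56079 + 229.4 = 150.7163
M3: Pc = R·M3+t = (-0.06945, -0.04163, +0.50307); u = 459.9·(-0.06945)/0.50307 + 334.6 = 271.1076, v = 419.7·(-0.04163)/0.50307 + 229.4 = 194.6650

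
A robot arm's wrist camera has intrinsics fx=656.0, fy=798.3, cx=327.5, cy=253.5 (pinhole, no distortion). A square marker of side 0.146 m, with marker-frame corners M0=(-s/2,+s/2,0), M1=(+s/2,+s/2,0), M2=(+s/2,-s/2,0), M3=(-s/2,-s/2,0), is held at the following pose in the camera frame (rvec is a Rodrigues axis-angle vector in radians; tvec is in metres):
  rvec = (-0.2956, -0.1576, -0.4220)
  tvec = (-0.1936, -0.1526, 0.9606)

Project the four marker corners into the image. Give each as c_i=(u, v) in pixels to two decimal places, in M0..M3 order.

Intrinsics K: fx=656.0, fy=798.3, cx=327.5, cy=253.5
Marker side s = 0.146 m; corners in marker frame (Z=0):
  M0 = (-0.0730, +0.0730, 0)
  M1 = (+0.0730, +0.0730, 0)
  M2 = (+0.0730, -0.0730, 0)
  M3 = (-0.0730, -0.0730, 0)
rvec = (-0.2956, -0.1576, -0.4220), |rvec| = θ = 0.53880 rad = 30.871°
Rodrigues: sinθ=0.51310, 1−cosθ=0.14167; R = I + sinθ·[k]× + (1−cosθ)·[k]×²:
    [+0.90097 +0.42461 -0.08921]
    [-0.37914 +0.87045 +0.31396]
    [+0.21096 -0.24905 +0.94524]
t = (-0.1936, -0.1526, 0.9606) m
M0: Pc = R·M0+t = (-0.22837, -0.06138, +0.92702); u = 656.0·(-0.22837)/0.92702 + 327.5 = 165.8923, v = 798.3·(-0.06138)/0.92702 + 253.5 = 200.6428
M1: Pc = R·M1+t = (-0.09683, -0.11673, +0.95782); u = 656.0·(-0.09683)/0.95782 + 327.5 = 261.1805, v = 798.3·(-0.11673)/0.95782 + 253.5 = 156.2069
M2: Pc = R·M2+t = (-0.15883, -0.24382, +0.99418); u = 656.0·(-0.15883)/0.99418 + 327.5 = 222.7004, v = 798.3·(-0.24382)/0.99418 + 253.5 = 57.7191
M3: Pc = R·M3+t = (-0.29037, -0.18847, +0.96338); u = 656.0·(-0.29037)/0.96338 + 327.5 = 129.7784, v = 798.3·(-0.18847)/0.96338 + 253.5 = 97.3291

c0=(165.89, 200.64) c1=(261.18, 156.21) c2=(222.70, 57.72) c3=(129.78, 97.33)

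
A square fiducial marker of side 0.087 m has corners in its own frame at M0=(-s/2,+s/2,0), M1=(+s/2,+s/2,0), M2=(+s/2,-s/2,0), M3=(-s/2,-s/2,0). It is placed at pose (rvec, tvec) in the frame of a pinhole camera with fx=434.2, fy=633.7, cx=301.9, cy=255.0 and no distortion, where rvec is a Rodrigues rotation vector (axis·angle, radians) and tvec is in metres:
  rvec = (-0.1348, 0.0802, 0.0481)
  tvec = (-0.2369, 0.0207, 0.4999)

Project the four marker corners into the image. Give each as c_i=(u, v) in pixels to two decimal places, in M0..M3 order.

c0=(55.45, 333.81) c1=(128.49, 339.75) c2=(136.47, 229.11) c3=(64.97, 224.88)

Intrinsics K: fx=434.2, fy=633.7, cx=301.9, cy=255.0
Marker side s = 0.087 m; corners in marker frame (Z=0):
  M0 = (-0.0435, +0.0435, 0)
  M1 = (+0.0435, +0.0435, 0)
  M2 = (+0.0435, -0.0435, 0)
  M3 = (-0.0435, -0.0435, 0)
rvec = (-0.1348, 0.0802, 0.0481), |rvec| = θ = 0.16406 rad = 9.400°
Rodrigues: sinθ=0.16333, 1−cosθ=0.01343; R = I + sinθ·[k]× + (1−cosθ)·[k]×²:
    [+0.99564 -0.05328 +0.07661]
    [+0.04249 +0.98978 +0.13612]
    [-0.08308 -0.13227 +0.98773]
t = (-0.2369, 0.0207, 0.4999) m
M0: Pc = R·M0+t = (-0.28253, +0.06191, +0.49776); u = 434.2·(-0.28253)/0.49776 + 301.9 = 55.4487, v = 633.7·(+0.06191)/0.49776 + 255.0 = 333.8141
M1: Pc = R·M1+t = (-0.19591, +0.06560, +0.49053); u = 434.2·(-0.19591)/0.49053 + 301.9 = 128.4905, v = 633.7·(+0.06560)/0.49053 + 255.0 = 339.7511
M2: Pc = R·M2+t = (-0.19127, -0.02051, +0.50204); u = 434.2·(-0.19127)/0.50204 + 301.9 = 136.4742, v = 633.7·(-0.02051)/0.50204 + 255.0 = 229.1149
M3: Pc = R·M3+t = (-0.27789, -0.02420, +0.50927); u = 434.2·(-0.27789)/0.50927 + 301.9 = 64.9696, v = 633.7·(-0.02420)/0.50927 + 255.0 = 224.8823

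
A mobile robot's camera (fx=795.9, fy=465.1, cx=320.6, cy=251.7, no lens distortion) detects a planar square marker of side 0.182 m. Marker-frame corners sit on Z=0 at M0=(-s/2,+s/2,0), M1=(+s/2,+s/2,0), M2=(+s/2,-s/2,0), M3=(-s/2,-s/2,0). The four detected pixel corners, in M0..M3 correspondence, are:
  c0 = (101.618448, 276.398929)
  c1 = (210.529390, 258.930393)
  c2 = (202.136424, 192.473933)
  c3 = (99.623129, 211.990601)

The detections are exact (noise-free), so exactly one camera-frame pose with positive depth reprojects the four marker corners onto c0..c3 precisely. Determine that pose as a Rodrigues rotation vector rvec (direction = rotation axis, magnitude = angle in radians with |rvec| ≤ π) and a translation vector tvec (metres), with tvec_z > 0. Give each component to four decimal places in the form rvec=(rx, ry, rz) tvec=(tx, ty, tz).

Intrinsics K: fx=795.9, fy=465.1, cx=320.6, cy=251.7
Marker side s = 0.182 m; corners in marker frame (Z=0):
  M0 = (-0.0910, +0.0910, 0)
  M1 = (+0.0910, +0.0910, 0)
  M2 = (+0.0910, -0.0910, 0)
  M3 = (-0.0910, -0.0910, 0)
Detected image corners:
  c0 = (101.618448, 276.398929) px
  c1 = (210.529390, 258.930393) px
  c2 = (202.136424, 192.473933) px
  c3 = (99.623129, 211.990601) px
Planar DLT: solve 8×8 A·h = b for H (H[2,2]=1):
  H  [+540.06421 -20.93700 +152.13956]
  H  [-163.40356 +284.28641 +234.21757]
  H  [-0.26232 -0.31964 +1.00000]
B = K⁻¹H; ‖b₁‖=0.853028, ‖b₂‖=0.853028; λ = 2/(‖b₁‖+‖b₂‖) = 1.172294, sign → tz>0 ⇒ λ=+1.172294
r₁ = λ·B[:,0] = (+0.91934,-0.24544,-0.30752); r₂ = λ·B[:,1] = (+0.12010,+0.91933,-0.37471)
r₃ = r₁×r₂ = (+0.37468,+0.30755,+0.87466); SVD([r₁ r₂ r₃]) → R = UVᵀ:
  R  [+0.91934 +0.12010 +0.37468]
  R  [-0.24544 +0.91933 +0.30755]
  R  [-0.30752 -0.37471 +0.87466]
t = (-0.24813, -0.04406, +1.17229) m
tr R = 2.713332; θ = arccos((tr R − 1)/2) = 0.542024 rad = 31.056°
axis k = ((R−Rᵀ)₃₂, (R−Rᵀ)₁₃, (R−Rᵀ)₂₁) / (2 sinθ) = (-0.661269, +0.661211, -0.354294)
rvec = θ·k = (-0.358424, +0.358392, -0.192036)

rvec=(-0.3584, 0.3584, -0.1920) tvec=(-0.2481, -0.0441, 1.1723)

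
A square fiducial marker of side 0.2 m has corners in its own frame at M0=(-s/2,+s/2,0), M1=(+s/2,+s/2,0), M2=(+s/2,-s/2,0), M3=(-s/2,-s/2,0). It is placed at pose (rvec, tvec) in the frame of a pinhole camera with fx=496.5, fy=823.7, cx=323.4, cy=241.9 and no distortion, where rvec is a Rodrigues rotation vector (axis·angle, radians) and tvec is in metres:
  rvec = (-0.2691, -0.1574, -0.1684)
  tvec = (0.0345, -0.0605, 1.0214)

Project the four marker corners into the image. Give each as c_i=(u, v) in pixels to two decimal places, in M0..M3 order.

c0=(300.93, 283.06) c1=(397.07, 258.24) c2=(376.26, 110.38) c3=(284.09, 128.91)

Intrinsics K: fx=496.5, fy=823.7, cx=323.4, cy=241.9
Marker side s = 0.2 m; corners in marker frame (Z=0):
  M0 = (-0.1000, +0.1000, 0)
  M1 = (+0.1000, +0.1000, 0)
  M2 = (+0.1000, -0.1000, 0)
  M3 = (-0.1000, -0.1000, 0)
rvec = (-0.2691, -0.1574, -0.1684), |rvec| = θ = 0.35433 rad = 20.301°
Rodrigues: sinθ=0.34696, 1−cosθ=0.06212; R = I + sinθ·[k]× + (1−cosθ)·[k]×²:
    [+0.97371 +0.18586 -0.13170]
    [-0.14394 +0.95014 +0.27662]
    [+0.17655 -0.25039 +0.95191]
t = (0.0345, -0.0605, 1.0214) m
M0: Pc = R·M0+t = (-0.04429, +0.04891, +0.97871); u = 496.5·(-0.04429)/0.97871 + 323.4 = 300.9339, v = 823.7·(+0.04891)/0.97871 + 241.9 = 283.0619
M1: Pc = R·M1+t = (+0.15046, +0.02012, +1.01402); u = 496.5·(+0.15046)/1.01402 + 323.4 = 397.0692, v = 823.7·(+0.02012)/1.01402 + 241.9 = 258.2436
M2: Pc = R·M2+t = (+0.11329, -0.16991, +1.06409); u = 496.5·(+0.11329)/1.06409 + 323.4 = 376.2583, v = 823.7·(-0.16991)/1.06409 + 241.9 = 110.3767
M3: Pc = R·M3+t = (-0.08146, -0.14112, +1.02878); u = 496.5·(-0.08146)/1.02878 + 323.4 = 284.0883, v = 823.7·(-0.14112)/1.02878 + 241.9 = 128.9119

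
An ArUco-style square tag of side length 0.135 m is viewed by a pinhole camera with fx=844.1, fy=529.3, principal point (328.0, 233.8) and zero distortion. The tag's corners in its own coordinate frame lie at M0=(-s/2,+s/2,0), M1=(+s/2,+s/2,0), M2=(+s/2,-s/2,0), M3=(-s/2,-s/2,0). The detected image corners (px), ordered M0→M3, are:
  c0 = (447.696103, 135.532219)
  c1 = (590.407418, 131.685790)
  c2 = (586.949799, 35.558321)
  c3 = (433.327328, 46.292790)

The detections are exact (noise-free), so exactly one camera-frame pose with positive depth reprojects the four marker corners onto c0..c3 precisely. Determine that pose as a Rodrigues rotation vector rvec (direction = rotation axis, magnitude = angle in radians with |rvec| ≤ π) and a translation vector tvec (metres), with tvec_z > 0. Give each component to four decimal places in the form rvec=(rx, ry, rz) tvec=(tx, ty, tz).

Intrinsics K: fx=844.1, fy=529.3, cx=328.0, cy=233.8
Marker side s = 0.135 m; corners in marker frame (Z=0):
  M0 = (-0.0675, +0.0675, 0)
  M1 = (+0.0675, +0.0675, 0)
  M2 = (+0.0675, -0.0675, 0)
  M3 = (-0.0675, -0.0675, 0)
Detected image corners:
  c0 = (447.696103, 135.532219) px
  c1 = (590.407418, 131.685790) px
  c2 = (586.949799, 35.558321) px
  c3 = (433.327328, 46.292790) px
Planar DLT: solve 8×8 A·h = b for H (H[2,2]=1):
  H  [+835.98588 +363.74689 +512.24206]
  H  [-97.09948 +735.92959 +89.19298]
  H  [-0.50520 +0.57588 +1.00000]
B = K⁻¹H; ‖b₁‖=1.290373, ‖b₂‖=1.290373; λ = 2/(‖b₁‖+‖b₂‖) = 0.774969, sign → tz>0 ⇒ λ=+0.774969
r₁ = λ·B[:,0] = (+0.91966,+0.03077,-0.39152); r₂ = λ·B[:,1] = (+0.16054,+0.88037,+0.44629)
r₃ = r₁×r₂ = (+0.35841,-0.47329,+0.80470); SVD([r₁ r₂ r₃]) → R = UVᵀ:
  R  [+0.91966 +0.16054 +0.35841]
  R  [+0.03077 +0.88037 -0.47329]
  R  [-0.39152 +0.44629 +0.80470]
t = (+0.16915, -0.21172, +0.77497) m
tr R = 2.604725; θ = arccos((tr R − 1)/2) = 0.639553 rad = 36.644°
axis k = ((R−Rᵀ)₃₂, (R−Rᵀ)₁₃, (R−Rᵀ)₂₁) / (2 sinθ) = (+0.770374, +0.628256, -0.108711)
rvec = θ·k = (+0.492695, +0.401803, -0.069526)

rvec=(0.4927, 0.4018, -0.0695) tvec=(0.1692, -0.2117, 0.7750)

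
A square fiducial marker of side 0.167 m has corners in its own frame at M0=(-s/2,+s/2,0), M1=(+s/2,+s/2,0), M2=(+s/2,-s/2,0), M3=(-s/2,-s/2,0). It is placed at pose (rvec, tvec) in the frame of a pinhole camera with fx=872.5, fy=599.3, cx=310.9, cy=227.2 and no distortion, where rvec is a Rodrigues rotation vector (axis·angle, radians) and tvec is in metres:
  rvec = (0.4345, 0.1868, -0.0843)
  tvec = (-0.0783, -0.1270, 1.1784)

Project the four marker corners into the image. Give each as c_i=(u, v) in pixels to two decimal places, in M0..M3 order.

Intrinsics K: fx=872.5, fy=599.3, cx=310.9, cy=227.2
Marker side s = 0.167 m; corners in marker frame (Z=0):
  M0 = (-0.0835, +0.0835, 0)
  M1 = (+0.0835, +0.0835, 0)
  M2 = (+0.0835, -0.0835, 0)
  M3 = (-0.0835, -0.0835, 0)
rvec = (0.4345, 0.1868, -0.0843), |rvec| = θ = 0.48041 rad = 27.525°
Rodrigues: sinθ=0.46214, 1−cosθ=0.11319; R = I + sinθ·[k]× + (1−cosθ)·[k]×²:
    [+0.97940 +0.12090 +0.16173]
    [-0.04129 +0.90392 -0.42570]
    [-0.19766 +0.41026 +0.89029]
t = (-0.0783, -0.1270, 1.1784) m
M0: Pc = R·M0+t = (-0.14998, -0.04808, +1.22916); u = 872.5·(-0.14998)/1.22916 + 310.9 = 204.4359, v = 599.3·(-0.04808)/1.22916 + 227.2 = 203.7601
M1: Pc = R·M1+t = (+0.01358, -0.05497, +1.19615); u = 872.5·(+0.01358)/1.19615 + 310.9 = 320.8021, v = 599.3·(-0.05497)/1.19615 + 227.2 = 199.6587
M2: Pc = R·M2+t = (-0.00662, -0.20592, +1.12764); u = 872.5·(-0.00662)/1.12764 + 310.9 = 305.7814, v = 599.3·(-0.20592)/1.12764 + 227.2 = 117.7583
M3: Pc = R·M3+t = (-0.17018, -0.19903, +1.16065); u = 872.5·(-0.17018)/1.16065 + 310.9 = 182.9733, v = 599.3·(-0.19903)/1.16065 + 227.2 = 124.4310

c0=(204.44, 203.76) c1=(320.80, 199.66) c2=(305.78, 117.76) c3=(182.97, 124.43)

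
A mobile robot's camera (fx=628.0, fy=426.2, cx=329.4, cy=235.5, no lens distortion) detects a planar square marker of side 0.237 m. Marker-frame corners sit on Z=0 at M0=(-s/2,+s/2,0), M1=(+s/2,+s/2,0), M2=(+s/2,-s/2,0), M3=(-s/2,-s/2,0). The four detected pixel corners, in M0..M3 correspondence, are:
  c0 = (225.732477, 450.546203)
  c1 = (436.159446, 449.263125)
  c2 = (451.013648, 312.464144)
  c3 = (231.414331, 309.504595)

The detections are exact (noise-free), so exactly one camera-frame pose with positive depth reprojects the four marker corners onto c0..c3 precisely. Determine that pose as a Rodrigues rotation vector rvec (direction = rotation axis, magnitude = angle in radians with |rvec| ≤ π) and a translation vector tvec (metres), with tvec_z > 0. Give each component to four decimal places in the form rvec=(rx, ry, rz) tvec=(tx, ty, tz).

Intrinsics K: fx=628.0, fy=426.2, cx=329.4, cy=235.5
Marker side s = 0.237 m; corners in marker frame (Z=0):
  M0 = (-0.1185, +0.1185, 0)
  M1 = (+0.1185, +0.1185, 0)
  M2 = (+0.1185, -0.1185, 0)
  M3 = (-0.1185, -0.1185, 0)
Detected image corners:
  c0 = (225.732477, 450.546203) px
  c1 = (436.159446, 449.263125) px
  c2 = (451.013648, 312.464144) px
  c3 = (231.414331, 309.504595) px
Planar DLT: solve 8×8 A·h = b for H (H[2,2]=1):
  H  [+949.73186 +18.92587 +337.59408]
  H  [+51.93665 +656.82604 +381.98264]
  H  [+0.12774 +0.18610 +1.00000]
B = K⁻¹H; ‖b₁‖=1.451850, ‖b₂‖=1.451850; λ = 2/(‖b₁‖+‖b₂‖) = 0.688776, sign → tz>0 ⇒ λ=+0.688776
r₁ = λ·B[:,0] = (+0.99550,+0.03532,+0.08798); r₂ = λ·B[:,1] = (-0.04648,+0.99066,+0.12818)
r₃ = r₁×r₂ = (-0.08263,-0.13169,+0.98784); SVD([r₁ r₂ r₃]) → R = UVᵀ:
  R  [+0.99550 -0.04648 -0.08263]
  R  [+0.03532 +0.99066 -0.13169]
  R  [+0.08798 +0.12818 +0.98784]
t = (+0.00899, +0.23673, +0.68878) m
tr R = 2.973998; θ = arccos((tr R − 1)/2) = 0.161428 rad = 9.249°
axis k = ((R−Rᵀ)₃₂, (R−Rᵀ)₁₃, (R−Rᵀ)₂₁) / (2 sinθ) = (+0.808421, -0.530764, +0.254450)
rvec = θ·k = (+0.130502, -0.085680, +0.041075)

rvec=(0.1305, -0.0857, 0.0411) tvec=(0.0090, 0.2367, 0.6888)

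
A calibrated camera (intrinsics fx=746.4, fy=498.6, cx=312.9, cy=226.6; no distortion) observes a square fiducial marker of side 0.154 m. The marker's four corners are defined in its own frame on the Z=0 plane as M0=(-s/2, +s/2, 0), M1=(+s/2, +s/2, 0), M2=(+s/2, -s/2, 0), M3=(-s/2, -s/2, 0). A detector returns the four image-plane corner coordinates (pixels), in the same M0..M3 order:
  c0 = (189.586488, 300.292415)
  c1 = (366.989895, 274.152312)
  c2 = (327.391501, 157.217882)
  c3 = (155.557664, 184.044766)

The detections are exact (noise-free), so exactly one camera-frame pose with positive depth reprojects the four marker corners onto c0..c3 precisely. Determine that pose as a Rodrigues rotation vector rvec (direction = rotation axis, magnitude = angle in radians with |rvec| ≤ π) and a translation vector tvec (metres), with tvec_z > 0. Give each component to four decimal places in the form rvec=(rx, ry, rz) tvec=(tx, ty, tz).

Intrinsics K: fx=746.4, fy=498.6, cx=312.9, cy=226.6
Marker side s = 0.154 m; corners in marker frame (Z=0):
  M0 = (-0.0770, +0.0770, 0)
  M1 = (+0.0770, +0.0770, 0)
  M2 = (+0.0770, -0.0770, 0)
  M3 = (-0.0770, -0.0770, 0)
Detected image corners:
  c0 = (189.586488, 300.292415) px
  c1 = (366.989895, 274.152312) px
  c2 = (327.391501, 157.217882) px
  c3 = (155.557664, 184.044766) px
Planar DLT: solve 8×8 A·h = b for H (H[2,2]=1):
  H  [+1112.46888 +189.57059 +259.06494]
  H  [-190.63750 +713.58515 +228.15718]
  H  [-0.08140 -0.18995 +1.00000]
B = K⁻¹H; ‖b₁‖=1.565313, ‖b₂‖=1.565313; λ = 2/(‖b₁‖+‖b₂‖) = 0.638850, sign → tz>0 ⇒ λ=+0.638850
r₁ = λ·B[:,0] = (+0.97397,-0.22063,-0.05200); r₂ = λ·B[:,1] = (+0.21313,+0.96946,-0.12135)
r₃ = r₁×r₂ = (+0.07719,+0.10711,+0.99125); SVD([r₁ r₂ r₃]) → R = UVᵀ:
  R  [+0.97397 +0.21313 +0.07719]
  R  [-0.22063 +0.96946 +0.10711]
  R  [-0.05200 -0.12135 +0.99125]
t = (-0.04608, +0.00200, +0.63885) m
tr R = 2.934676; θ = arccos((tr R − 1)/2) = 0.256286 rad = 14.684°
axis k = ((R−Rᵀ)₃₂, (R−Rᵀ)₁₃, (R−Rᵀ)₂₁) / (2 sinθ) = (-0.450634, +0.254818, -0.855568)
rvec = θ·k = (-0.115491, +0.065306, -0.219270)

rvec=(-0.1155, 0.0653, -0.2193) tvec=(-0.0461, 0.0020, 0.6388)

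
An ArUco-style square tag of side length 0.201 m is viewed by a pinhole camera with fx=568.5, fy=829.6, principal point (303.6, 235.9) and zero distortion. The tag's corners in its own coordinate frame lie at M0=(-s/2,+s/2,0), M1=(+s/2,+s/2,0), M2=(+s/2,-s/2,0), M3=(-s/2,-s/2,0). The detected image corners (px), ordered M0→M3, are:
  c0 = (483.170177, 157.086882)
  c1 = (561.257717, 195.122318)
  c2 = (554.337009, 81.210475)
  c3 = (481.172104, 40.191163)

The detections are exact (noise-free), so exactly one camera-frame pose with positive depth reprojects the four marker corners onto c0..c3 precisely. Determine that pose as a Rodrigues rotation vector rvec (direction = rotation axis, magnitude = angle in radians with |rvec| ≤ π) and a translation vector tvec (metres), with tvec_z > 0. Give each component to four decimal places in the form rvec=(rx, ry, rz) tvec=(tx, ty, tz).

Intrinsics K: fx=568.5, fy=829.6, cx=303.6, cy=235.9
Marker side s = 0.201 m; corners in marker frame (Z=0):
  M0 = (-0.1005, +0.1005, 0)
  M1 = (+0.1005, +0.1005, 0)
  M2 = (+0.1005, -0.1005, 0)
  M3 = (-0.1005, -0.1005, 0)
Detected image corners:
  c0 = (483.170177, 157.086882) px
  c1 = (561.257717, 195.122318) px
  c2 = (554.337009, 81.210475) px
  c3 = (481.172104, 40.191163) px
Planar DLT: solve 8×8 A·h = b for H (H[2,2]=1):
  H  [+502.96657 -153.40082 +520.83758]
  H  [+225.85467 +533.91537 +116.92678]
  H  [+0.24449 -0.33826 +1.00000]
B = K⁻¹H; ‖b₁‖=0.818307, ‖b₂‖=0.818307; λ = 2/(‖b₁‖+‖b₂‖) = 1.222035, sign → tz>0 ⇒ λ=+1.222035
r₁ = λ·B[:,0] = (+0.92161,+0.24773,+0.29878); r₂ = λ·B[:,1] = (-0.10900,+0.90402,-0.41336)
r₃ = r₁×r₂ = (-0.37251,+0.34839,+0.86015); SVD([r₁ r₂ r₃]) → R = UVᵀ:
  R  [+0.92161 -0.10900 -0.37251]
  R  [+0.24773 +0.90402 +0.34839]
  R  [+0.29878 -0.41336 +0.86015]
t = (+0.46697, -0.17525, +1.22204) m
tr R = 2.685780; θ = arccos((tr R − 1)/2) = 0.568165 rad = 32.553°
axis k = ((R−Rᵀ)₃₂, (R−Rᵀ)₁₃, (R−Rᵀ)₂₁) / (2 sinθ) = (-0.707833, -0.623773, +0.331482)
rvec = θ·k = (-0.402166, -0.354406, +0.188336)

rvec=(-0.4022, -0.3544, 0.1883) tvec=(0.4670, -0.1753, 1.2220)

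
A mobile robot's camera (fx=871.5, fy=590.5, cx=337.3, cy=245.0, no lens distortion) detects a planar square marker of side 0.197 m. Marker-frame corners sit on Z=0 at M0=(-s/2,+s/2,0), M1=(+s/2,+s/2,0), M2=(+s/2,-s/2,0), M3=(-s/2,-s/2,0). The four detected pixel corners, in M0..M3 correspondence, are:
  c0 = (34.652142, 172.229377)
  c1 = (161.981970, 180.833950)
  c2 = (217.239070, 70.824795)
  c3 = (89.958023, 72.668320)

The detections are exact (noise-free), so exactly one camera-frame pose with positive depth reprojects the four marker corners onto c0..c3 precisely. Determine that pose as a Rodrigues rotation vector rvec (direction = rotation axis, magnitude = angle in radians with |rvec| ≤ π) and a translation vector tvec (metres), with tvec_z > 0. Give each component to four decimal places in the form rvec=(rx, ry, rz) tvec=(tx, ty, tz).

rvec=(-0.2861, 0.4978, 0.2116) tvec=(-0.2442, -0.2057, 0.9950)

Intrinsics K: fx=871.5, fy=590.5, cx=337.3, cy=245.0
Marker side s = 0.197 m; corners in marker frame (Z=0):
  M0 = (-0.0985, +0.0985, 0)
  M1 = (+0.0985, +0.0985, 0)
  M2 = (+0.0985, -0.0985, 0)
  M3 = (-0.0985, -0.0985, 0)
Detected image corners:
  c0 = (34.652142, 172.229377) px
  c1 = (161.981970, 180.833950) px
  c2 = (217.239070, 70.824795) px
  c3 = (89.958023, 72.668320) px
Planar DLT: solve 8×8 A·h = b for H (H[2,2]=1):
  H  [+583.35401 -308.16596 +123.42399]
  H  [-45.36728 +503.45499 +122.92754]
  H  [-0.49909 -0.21867 +1.00000]
B = K⁻¹H; ‖b₁‖=1.004993, ‖b₂‖=1.004993; λ = 2/(‖b₁‖+‖b₂‖) = 0.995032, sign → tz>0 ⇒ λ=+0.995032
r₁ = λ·B[:,0] = (+0.85825,+0.12960,-0.49661); r₂ = λ·B[:,1] = (-0.26764,+0.93863,-0.21758)
r₃ = r₁×r₂ = (+0.43793,+0.31965,+0.84026); SVD([r₁ r₂ r₃]) → R = UVᵀ:
  R  [+0.85825 -0.26764 +0.43793]
  R  [+0.12960 +0.93863 +0.31965]
  R  [-0.49661 -0.21758 +0.84026]
t = (-0.24419, -0.20570, +0.99503) m
tr R = 2.637139; θ = arccos((tr R − 1)/2) = 0.611880 rad = 35.058°
axis k = ((R−Rᵀ)₃₂, (R−Rᵀ)₁₃, (R−Rᵀ)₂₁) / (2 sinθ) = (-0.467641, +0.813481, +0.345775)
rvec = θ·k = (-0.286140, +0.497753, +0.211573)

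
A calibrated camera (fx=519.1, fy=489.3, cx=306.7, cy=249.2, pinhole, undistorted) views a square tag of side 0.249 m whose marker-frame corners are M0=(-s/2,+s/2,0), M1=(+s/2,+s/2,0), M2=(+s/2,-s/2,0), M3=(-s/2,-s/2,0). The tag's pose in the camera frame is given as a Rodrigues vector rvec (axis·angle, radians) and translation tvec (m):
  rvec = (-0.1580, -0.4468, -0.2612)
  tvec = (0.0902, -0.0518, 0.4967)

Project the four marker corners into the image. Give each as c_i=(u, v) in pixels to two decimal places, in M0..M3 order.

Intrinsics K: fx=519.1, fy=489.3, cx=306.7, cy=249.2
Marker side s = 0.249 m; corners in marker frame (Z=0):
  M0 = (-0.1245, +0.1245, 0)
  M1 = (+0.1245, +0.1245, 0)
  M2 = (+0.1245, -0.1245, 0)
  M3 = (-0.1245, -0.1245, 0)
rvec = (-0.1580, -0.4468, -0.2612), |rvec| = θ = 0.54113 rad = 31.004°
Rodrigues: sinθ=0.51510, 1−cosθ=0.14287; R = I + sinθ·[k]× + (1−cosθ)·[k]×²:
    [+0.86931 +0.28308 -0.40518]
    [-0.21419 +0.95453 +0.20734]
    [+0.44545 -0.09346 +0.89042]
t = (0.0902, -0.0518, 0.4967) m
M0: Pc = R·M0+t = (+0.01721, +0.09371, +0.42961); u = 519.1·(+0.01721)/0.42961 + 306.7 = 327.5010, v = 489.3·(+0.09371)/0.42961 + 249.2 = 355.9268
M1: Pc = R·M1+t = (+0.23367, +0.04037, +0.54052); u = 519.1·(+0.23367)/0.54052 + 306.7 = 531.1115, v = 489.3·(+0.04037)/0.54052 + 249.2 = 285.7462
M2: Pc = R·M2+t = (+0.16319, -0.19731, +0.56379); u = 519.1·(+0.16319)/0.56379 + 306.7 = 456.9489, v = 489.3·(-0.19731)/0.56379 + 249.2 = 77.9638
M3: Pc = R·M3+t = (-0.05327, -0.14397, +0.45288); u = 519.1·(-0.05327)/0.45288 + 306.7 = 245.6375, v = 489.3·(-0.14397)/0.45288 + 249.2 = 93.6490

c0=(327.50, 355.93) c1=(531.11, 285.75) c2=(456.95, 77.96) c3=(245.64, 93.65)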